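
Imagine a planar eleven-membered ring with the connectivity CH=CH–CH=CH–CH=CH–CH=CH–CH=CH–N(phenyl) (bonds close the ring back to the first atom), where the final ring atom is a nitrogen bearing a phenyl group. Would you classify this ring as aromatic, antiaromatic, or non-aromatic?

Antiaromatic

Every ring atom contributes a p orbital perpendicular to the ring (every atom in a ring double bond is sp² and brings one electron to the p orbital; the pyrrole-type nitrogen donates its lone pair from the p orbital), so the π system is cyclic and fully conjugated.
Counting π electrons: 5 × 2 = 10 from the double-bond units + 2 from the N(phenyl) atom = 12.
A 4n π count (12, n = 3) in a planar conjugated ring means antiaromatic.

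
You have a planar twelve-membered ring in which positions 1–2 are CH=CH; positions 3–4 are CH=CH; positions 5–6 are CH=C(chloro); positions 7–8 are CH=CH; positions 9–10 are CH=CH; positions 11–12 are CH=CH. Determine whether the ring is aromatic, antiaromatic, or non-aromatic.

Antiaromatic

Every ring atom contributes a p orbital perpendicular to the ring (each doubly-bonded ring atom is sp² with one p-orbital electron), so the π system is cyclic and fully conjugated.
π-electron count: 6 × 2 = 12 from the 6 double-bond units.
With 12 = 4·3 π electrons, Hückel's rule classifies the planar ring as antiaromatic.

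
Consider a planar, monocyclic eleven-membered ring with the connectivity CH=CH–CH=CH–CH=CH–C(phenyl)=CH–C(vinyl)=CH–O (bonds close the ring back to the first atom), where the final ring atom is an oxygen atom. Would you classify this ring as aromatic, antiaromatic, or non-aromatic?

Antiaromatic

Check conjugation: each doubly-bonded ring atom is sp² with one p-orbital electron; the oxygen donates one lone pair from its p orbital — every position has a p orbital, so the cyclic π system is continuous.
Counting π electrons: 5 × 2 = 10 from the double-bond units + 2 from the O atom = 12.
12 = 4(3); a planar, fully conjugated 4n system is antiaromatic.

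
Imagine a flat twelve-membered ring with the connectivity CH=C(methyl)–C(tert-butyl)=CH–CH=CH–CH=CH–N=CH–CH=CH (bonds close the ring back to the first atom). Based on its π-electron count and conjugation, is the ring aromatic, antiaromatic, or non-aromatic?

Antiaromatic

Every ring atom contributes a p orbital perpendicular to the ring (every atom in a ring double bond is sp² and brings one electron to the p orbital; the doubly-bonded nitrogens are pyridine-type — their lone pairs lie in the ring plane, leaving one electron in the p orbital), so the π system is cyclic and fully conjugated.
Tallying contributions gives 6 × 2 = 12 from the 6 double-bond units.
With 12 = 4·3 π electrons, Hückel's rule classifies the planar ring as antiaromatic.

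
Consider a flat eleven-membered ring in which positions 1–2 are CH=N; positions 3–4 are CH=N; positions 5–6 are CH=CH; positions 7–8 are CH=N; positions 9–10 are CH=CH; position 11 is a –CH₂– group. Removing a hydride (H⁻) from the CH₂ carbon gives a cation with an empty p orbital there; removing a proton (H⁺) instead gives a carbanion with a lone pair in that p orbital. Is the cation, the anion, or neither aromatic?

The cation

In either ion the ring is fully conjugated: every atom, including the new sp² carbon, supplies a p orbital.
Cation: 5 × 2 + 0 = 10 π electrons → 4(2)+2, aromatic.
Anion: 5 × 2 + 2 = 12 π electrons → 4(3), antiaromatic.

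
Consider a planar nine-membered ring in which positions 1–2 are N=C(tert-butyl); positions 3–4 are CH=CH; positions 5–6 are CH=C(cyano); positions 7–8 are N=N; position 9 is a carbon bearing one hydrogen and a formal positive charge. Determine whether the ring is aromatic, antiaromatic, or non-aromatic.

Check conjugation: every atom in a ring double bond is sp² and brings one electron to the p orbital; each =N– nitrogen is pyridine-type (lone pair in the sp² plane, one electron in the p orbital); the carbocation has an empty p orbital — every position has a p orbital, so the cyclic π system is continuous.
Counting π electrons: 4 × 2 = 8 from the double-bond units + 0 from the CH(+) atom = 8.
A 4n π count (8, n = 2) in a planar conjugated ring means antiaromatic.

Antiaromatic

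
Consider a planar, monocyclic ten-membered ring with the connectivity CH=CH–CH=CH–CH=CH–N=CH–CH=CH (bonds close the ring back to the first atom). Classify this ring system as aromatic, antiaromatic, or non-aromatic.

The p orbitals form a continuous loop: each doubly-bonded ring atom is sp² with one p-orbital electron; each =N– nitrogen is pyridine-type (lone pair in the sp² plane, one electron in the p orbital). The ring is fully conjugated.
Counting π electrons: 5 × 2 = 10 from the 5 double-bond units.
Since 10 = 4·2 + 2, the ring meets the 4n+2 criterion.

Aromatic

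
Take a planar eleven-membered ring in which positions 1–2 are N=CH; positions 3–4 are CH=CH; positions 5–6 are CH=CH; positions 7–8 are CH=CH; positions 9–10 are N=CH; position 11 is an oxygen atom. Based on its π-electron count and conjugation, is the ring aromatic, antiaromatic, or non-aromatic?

Antiaromatic

Every ring atom contributes a p orbital perpendicular to the ring (each doubly-bonded ring atom is sp² with one p-orbital electron; each =N– nitrogen is pyridine-type (lone pair in the sp² plane, one electron in the p orbital); the oxygen donates one lone pair from its p orbital), so the π system is cyclic and fully conjugated.
π-electron count: 5 × 2 = 10 from the double-bond units + 2 from the O atom = 12.
12 = 4(3); a planar, fully conjugated 4n system is antiaromatic.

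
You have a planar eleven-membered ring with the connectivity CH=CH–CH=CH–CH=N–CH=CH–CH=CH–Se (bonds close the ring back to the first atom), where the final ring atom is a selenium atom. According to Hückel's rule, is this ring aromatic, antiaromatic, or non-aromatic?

Antiaromatic

Every ring atom contributes a p orbital perpendicular to the ring (the double-bond atoms are sp², each contributing one p electron; each sp² =N– keeps its lone pair in-plane and puts one electron into the π system; the selenium donates one lone pair from its p orbital), so the π system is cyclic and fully conjugated.
Adding the contributions, 5 × 2 = 10 from the double-bond units + 2 from the Se atom = 12.
12 = 4(3); a planar, fully conjugated 4n system is antiaromatic.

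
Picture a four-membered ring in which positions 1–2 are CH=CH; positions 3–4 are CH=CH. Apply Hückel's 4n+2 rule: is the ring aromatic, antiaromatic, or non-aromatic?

Every ring atom contributes a p orbital perpendicular to the ring (every atom in a ring double bond is sp² and brings one electron to the p orbital), so the π system is cyclic and fully conjugated.
π-electron count: 2 × 2 = 4 from the 2 double-bond units.
A 4n π count (4, n = 1) in a planar conjugated ring means antiaromatic.
(The species described is cyclobutadiene.)

Antiaromatic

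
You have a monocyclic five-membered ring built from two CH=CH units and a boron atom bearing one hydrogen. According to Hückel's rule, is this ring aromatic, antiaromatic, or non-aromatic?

Antiaromatic

All ring atoms are sp² and supply a p orbital to the ring (every atom in a ring double bond is sp² and brings one electron to the p orbital; the boron has an empty p orbital); the conjugation is uninterrupted.
π-electron count: 2 × 2 = 4 from the double-bond units + 0 from the BH atom = 4.
A 4n π count (4, n = 1) in a planar conjugated ring means antiaromatic.
(The species described is borole.)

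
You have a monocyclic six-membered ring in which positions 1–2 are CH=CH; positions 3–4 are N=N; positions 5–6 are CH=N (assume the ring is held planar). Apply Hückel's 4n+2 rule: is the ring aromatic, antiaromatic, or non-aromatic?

Aromatic

Check conjugation: the double-bond atoms are sp², each contributing one p electron; each =N– nitrogen is pyridine-type (lone pair in the sp² plane, one electron in the p orbital) — every position has a p orbital, so the cyclic π system is continuous.
Tallying contributions gives 3 × 2 = 6 from the 3 double-bond units.
6 = 4(1) + 2, which satisfies Hückel's 4n+2 rule.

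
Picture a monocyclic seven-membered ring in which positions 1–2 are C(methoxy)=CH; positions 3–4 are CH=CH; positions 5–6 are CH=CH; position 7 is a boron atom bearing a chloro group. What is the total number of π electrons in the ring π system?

Check conjugation: each doubly-bonded ring atom is sp² with one p-orbital electron; the boron has an empty p orbital — every position has a p orbital, so the cyclic π system is continuous.
Counting π electrons: 3 × 2 = 6 from the double-bond units + 0 from the B(chloro) atom = 6.

6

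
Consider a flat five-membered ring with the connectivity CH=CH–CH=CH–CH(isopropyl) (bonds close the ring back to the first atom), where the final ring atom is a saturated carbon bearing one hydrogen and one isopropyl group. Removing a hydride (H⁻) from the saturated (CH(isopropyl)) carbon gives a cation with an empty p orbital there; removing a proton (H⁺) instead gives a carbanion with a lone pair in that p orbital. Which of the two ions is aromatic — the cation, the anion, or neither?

The anion

Both ions have a continuous loop of p orbitals — each ring atom is sp².
Cation: 2 × 2 + 0 = 4 π electrons → 4(1), antiaromatic.
Anion: 2 × 2 + 2 = 6 π electrons → 4(1)+2, aromatic.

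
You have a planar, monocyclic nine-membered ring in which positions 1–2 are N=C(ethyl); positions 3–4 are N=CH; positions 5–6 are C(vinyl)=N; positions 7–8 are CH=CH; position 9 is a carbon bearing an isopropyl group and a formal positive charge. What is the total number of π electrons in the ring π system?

8

The p orbitals form a continuous loop: every atom in a ring double bond is sp² and brings one electron to the p orbital; each =N– nitrogen is pyridine-type (lone pair in the sp² plane, one electron in the p orbital); the carbocation has an empty p orbital. The ring is fully conjugated.
π-electron count: 4 × 2 = 8 from the double-bond units + 0 from the C(isopropyl)(+) atom = 8.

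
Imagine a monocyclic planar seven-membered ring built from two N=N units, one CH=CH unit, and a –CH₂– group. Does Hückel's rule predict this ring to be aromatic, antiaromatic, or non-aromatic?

Non-aromatic

The CH2 carbon is saturated: the tetrahedral CH₂ carbon is sp³ and has no p orbital in the ring π system. Conjugation is not continuous around the ring.
Hückel's rule only applies to fully conjugated rings, so this one is simply non-aromatic.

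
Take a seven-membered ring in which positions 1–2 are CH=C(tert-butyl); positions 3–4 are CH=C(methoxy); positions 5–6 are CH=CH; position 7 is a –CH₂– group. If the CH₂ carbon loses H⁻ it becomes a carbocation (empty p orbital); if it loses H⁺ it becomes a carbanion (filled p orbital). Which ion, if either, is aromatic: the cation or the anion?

Both ions have a continuous loop of p orbitals — each ring atom is sp².
Cation: 3 × 2 + 0 = 6 π electrons → 4(1)+2, aromatic.
Anion: 3 × 2 + 2 = 8 π electrons → 4(2), antiaromatic.

The cation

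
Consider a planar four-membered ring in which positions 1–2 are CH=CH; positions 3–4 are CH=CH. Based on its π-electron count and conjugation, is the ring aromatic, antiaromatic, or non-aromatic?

Every ring atom contributes a p orbital perpendicular to the ring (each doubly-bonded ring atom is sp² with one p-orbital electron), so the π system is cyclic and fully conjugated.
π-electron count: 2 × 2 = 4 from the 2 double-bond units.
4 is a 4n count (n = 1), so the planar conjugated ring is antiaromatic.

Antiaromatic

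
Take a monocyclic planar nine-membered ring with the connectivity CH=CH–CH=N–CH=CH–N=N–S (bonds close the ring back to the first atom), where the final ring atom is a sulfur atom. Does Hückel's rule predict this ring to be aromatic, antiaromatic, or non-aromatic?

Aromatic

Check conjugation: the double-bond atoms are sp², each contributing one p electron; the doubly-bonded nitrogens are pyridine-type — their lone pairs lie in the ring plane, leaving one electron in the p orbital; the sulfur donates one lone pair from its p orbital — every position has a p orbital, so the cyclic π system is continuous.
Counting π electrons: 4 × 2 = 8 from the double-bond units + 2 from the S atom = 10.
With 10 π electrons (n = 2), the Hückel 4n+2 condition holds.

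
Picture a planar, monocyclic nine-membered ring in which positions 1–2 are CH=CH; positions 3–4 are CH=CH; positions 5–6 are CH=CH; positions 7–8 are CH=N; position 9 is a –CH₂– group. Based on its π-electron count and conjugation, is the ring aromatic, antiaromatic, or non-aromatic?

Non-aromatic

Because the tetrahedral CH₂ carbon is sp³ and has no p orbital in the ring π system at the CH2 position, the π system cannot extend all the way around the ring.
Without a continuous loop of overlapping p orbitals the Hückel electron count never comes into play.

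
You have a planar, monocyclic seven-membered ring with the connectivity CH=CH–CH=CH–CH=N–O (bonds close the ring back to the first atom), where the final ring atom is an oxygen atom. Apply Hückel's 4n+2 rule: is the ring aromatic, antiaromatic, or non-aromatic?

Antiaromatic

All ring atoms are sp² and supply a p orbital to the ring (every atom in a ring double bond is sp² and brings one electron to the p orbital; the doubly-bonded nitrogens are pyridine-type — their lone pairs lie in the ring plane, leaving one electron in the p orbital; the oxygen donates one lone pair from its p orbital); the conjugation is uninterrupted.
π-electron count: 3 × 2 = 6 from the double-bond units + 2 from the O atom = 8.
8 = 4(2); a planar, fully conjugated 4n system is antiaromatic.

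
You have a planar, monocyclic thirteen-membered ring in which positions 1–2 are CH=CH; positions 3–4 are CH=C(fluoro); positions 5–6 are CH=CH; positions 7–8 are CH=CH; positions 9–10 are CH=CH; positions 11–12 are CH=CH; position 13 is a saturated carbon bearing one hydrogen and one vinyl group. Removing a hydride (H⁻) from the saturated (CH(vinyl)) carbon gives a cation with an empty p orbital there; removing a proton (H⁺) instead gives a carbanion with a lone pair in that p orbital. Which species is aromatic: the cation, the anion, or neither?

Once that carbon is sp², every ring atom has a p orbital and both ions are fully conjugated.
Cation: 6 × 2 + 0 = 12 π electrons → 4(3), antiaromatic.
Anion: 6 × 2 + 2 = 14 π electrons → 4(3)+2, aromatic.

The anion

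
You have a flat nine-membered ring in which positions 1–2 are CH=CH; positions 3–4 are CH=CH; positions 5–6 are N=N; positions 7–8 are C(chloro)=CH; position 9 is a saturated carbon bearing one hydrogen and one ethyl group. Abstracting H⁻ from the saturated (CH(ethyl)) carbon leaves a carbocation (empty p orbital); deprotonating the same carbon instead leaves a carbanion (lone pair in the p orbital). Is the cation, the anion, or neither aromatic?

The anion

Once that carbon is sp², every ring atom has a p orbital and both ions are fully conjugated.
Cation: 4 × 2 + 0 = 8 π electrons → 4(2), antiaromatic.
Anion: 4 × 2 + 2 = 10 π electrons → 4(2)+2, aromatic.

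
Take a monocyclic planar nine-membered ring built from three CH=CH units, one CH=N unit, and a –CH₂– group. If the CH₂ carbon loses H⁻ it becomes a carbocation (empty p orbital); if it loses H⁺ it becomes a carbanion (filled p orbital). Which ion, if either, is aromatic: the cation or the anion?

The anion

Both ions have a continuous loop of p orbitals — each ring atom is sp².
Cation: 4 × 2 + 0 = 8 π electrons → 4(2), antiaromatic.
Anion: 4 × 2 + 2 = 10 π electrons → 4(2)+2, aromatic.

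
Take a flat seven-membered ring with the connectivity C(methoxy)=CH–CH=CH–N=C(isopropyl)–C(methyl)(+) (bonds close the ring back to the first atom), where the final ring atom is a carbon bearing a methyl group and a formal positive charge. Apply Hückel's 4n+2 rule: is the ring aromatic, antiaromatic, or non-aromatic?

Every ring atom contributes a p orbital perpendicular to the ring (every atom in a ring double bond is sp² and brings one electron to the p orbital; each =N– nitrogen is pyridine-type (lone pair in the sp² plane, one electron in the p orbital); the carbocation has an empty p orbital), so the π system is cyclic and fully conjugated.
Adding the contributions, 3 × 2 = 6 from the double-bond units + 0 from the C(methyl)(+) atom = 6.
With 6 π electrons (n = 1), the Hückel 4n+2 condition holds.

Aromatic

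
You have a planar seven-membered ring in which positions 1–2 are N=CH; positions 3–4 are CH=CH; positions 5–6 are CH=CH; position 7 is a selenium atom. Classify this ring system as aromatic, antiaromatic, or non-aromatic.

Check conjugation: each doubly-bonded ring atom is sp² with one p-orbital electron; the doubly-bonded nitrogens are pyridine-type — their lone pairs lie in the ring plane, leaving one electron in the p orbital; the selenium donates one lone pair from its p orbital — every position has a p orbital, so the cyclic π system is continuous.
Counting π electrons: 3 × 2 = 6 from the double-bond units + 2 from the Se atom = 8.
With 8 = 4·2 π electrons, Hückel's rule classifies the planar ring as antiaromatic.

Antiaromatic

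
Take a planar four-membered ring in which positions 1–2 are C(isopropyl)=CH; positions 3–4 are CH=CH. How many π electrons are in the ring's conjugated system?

4

All ring atoms are sp² and supply a p orbital to the ring (each doubly-bonded ring atom is sp² with one p-orbital electron); the conjugation is uninterrupted.
Counting π electrons: 2 × 2 = 4 from the 2 double-bond units.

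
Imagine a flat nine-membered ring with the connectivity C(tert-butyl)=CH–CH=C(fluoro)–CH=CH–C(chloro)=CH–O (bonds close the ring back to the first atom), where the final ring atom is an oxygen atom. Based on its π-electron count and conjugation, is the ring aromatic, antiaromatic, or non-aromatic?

Every ring atom contributes a p orbital perpendicular to the ring (every atom in a ring double bond is sp² and brings one electron to the p orbital; the oxygen donates one lone pair from its p orbital), so the π system is cyclic and fully conjugated.
Adding the contributions, 4 × 2 = 8 from the double-bond units + 2 from the O atom = 10.
Since 10 = 4·2 + 2, the ring meets the 4n+2 criterion.

Aromatic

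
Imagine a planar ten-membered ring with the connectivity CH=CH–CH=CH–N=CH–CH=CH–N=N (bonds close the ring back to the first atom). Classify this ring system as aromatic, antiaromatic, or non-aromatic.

Aromatic

All ring atoms are sp² and supply a p orbital to the ring (the double-bond atoms are sp², each contributing one p electron; the doubly-bonded nitrogens are pyridine-type — their lone pairs lie in the ring plane, leaving one electron in the p orbital); the conjugation is uninterrupted.
Counting π electrons: 5 × 2 = 10 from the 5 double-bond units.
10 = 4(2) + 2, which satisfies Hückel's 4n+2 rule.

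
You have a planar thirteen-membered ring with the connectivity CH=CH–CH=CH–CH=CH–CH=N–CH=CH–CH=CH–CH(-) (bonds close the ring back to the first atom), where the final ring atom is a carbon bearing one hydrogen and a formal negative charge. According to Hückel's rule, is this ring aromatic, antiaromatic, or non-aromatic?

The p orbitals form a continuous loop: each doubly-bonded ring atom is sp² with one p-orbital electron; the doubly-bonded nitrogens are pyridine-type — their lone pairs lie in the ring plane, leaving one electron in the p orbital; the carbanion's lone pair occupies the p orbital. The ring is fully conjugated.
π-electron count: 6 × 2 = 12 from the double-bond units + 2 from the CH(-) atom = 14.
14 = 4(3) + 2, which satisfies Hückel's 4n+2 rule.

Aromatic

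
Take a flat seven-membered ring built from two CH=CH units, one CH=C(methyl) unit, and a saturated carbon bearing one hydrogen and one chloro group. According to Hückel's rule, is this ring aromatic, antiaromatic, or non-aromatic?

Non-aromatic

Because that saturated carbon is sp³ and has no p orbital in the ring π system at the CH(chloro) position, the π system cannot extend all the way around the ring.
A ring that is not fully conjugated cannot be aromatic or antiaromatic regardless of its π-electron count.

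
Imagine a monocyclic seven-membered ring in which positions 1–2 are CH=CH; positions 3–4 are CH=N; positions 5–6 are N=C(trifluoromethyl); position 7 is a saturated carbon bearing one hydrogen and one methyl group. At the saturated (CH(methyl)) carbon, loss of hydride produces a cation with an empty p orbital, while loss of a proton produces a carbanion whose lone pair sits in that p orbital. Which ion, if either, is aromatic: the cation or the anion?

In either ion the ring is fully conjugated: every atom, including the new sp² carbon, supplies a p orbital.
Cation: 3 × 2 + 0 = 6 π electrons → 4(1)+2, aromatic.
Anion: 3 × 2 + 2 = 8 π electrons → 4(2), antiaromatic.

The cation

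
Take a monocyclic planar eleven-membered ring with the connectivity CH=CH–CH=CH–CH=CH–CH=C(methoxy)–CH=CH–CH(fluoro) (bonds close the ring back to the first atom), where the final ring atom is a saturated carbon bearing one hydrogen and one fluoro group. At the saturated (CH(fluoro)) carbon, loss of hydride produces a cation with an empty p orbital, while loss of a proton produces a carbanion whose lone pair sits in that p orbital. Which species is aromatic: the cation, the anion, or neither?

The cation

In either ion the ring is fully conjugated: every atom, including the new sp² carbon, supplies a p orbital.
Cation: 5 × 2 + 0 = 10 π electrons → 4(2)+2, aromatic.
Anion: 5 × 2 + 2 = 12 π electrons → 4(3), antiaromatic.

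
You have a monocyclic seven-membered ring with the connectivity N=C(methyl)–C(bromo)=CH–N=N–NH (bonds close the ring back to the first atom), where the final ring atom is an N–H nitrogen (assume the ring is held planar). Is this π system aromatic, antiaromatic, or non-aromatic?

Antiaromatic

All ring atoms are sp² and supply a p orbital to the ring (the double-bond atoms are sp², each contributing one p electron; each =N– nitrogen is pyridine-type (lone pair in the sp² plane, one electron in the p orbital); the pyrrole-type nitrogen donates its lone pair from the p orbital); the conjugation is uninterrupted.
π-electron count: 3 × 2 = 6 from the double-bond units + 2 from the NH atom = 8.
8 = 4(2); a planar, fully conjugated 4n system is antiaromatic.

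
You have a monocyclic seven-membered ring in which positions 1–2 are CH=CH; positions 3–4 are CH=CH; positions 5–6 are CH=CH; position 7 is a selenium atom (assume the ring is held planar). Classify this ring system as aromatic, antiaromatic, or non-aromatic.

Check conjugation: each doubly-bonded ring atom is sp² with one p-orbital electron; the selenium donates one lone pair from its p orbital — every position has a p orbital, so the cyclic π system is continuous.
Adding the contributions, 3 × 2 = 6 from the double-bond units + 2 from the Se atom = 8.
With 8 = 4·2 π electrons, Hückel's rule classifies the planar ring as antiaromatic.

Antiaromatic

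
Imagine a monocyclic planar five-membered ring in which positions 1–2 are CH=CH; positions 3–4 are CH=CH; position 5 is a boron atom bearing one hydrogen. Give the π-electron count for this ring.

4

The p orbitals form a continuous loop: every atom in a ring double bond is sp² and brings one electron to the p orbital; the boron has an empty p orbital. The ring is fully conjugated.
Counting π electrons: 2 × 2 = 4 from the double-bond units + 0 from the BH atom = 4.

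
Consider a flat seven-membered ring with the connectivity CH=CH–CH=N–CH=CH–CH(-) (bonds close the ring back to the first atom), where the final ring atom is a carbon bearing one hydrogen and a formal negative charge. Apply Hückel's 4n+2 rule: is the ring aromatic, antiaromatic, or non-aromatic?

Antiaromatic

The p orbitals form a continuous loop: the double-bond atoms are sp², each contributing one p electron; each sp² =N– keeps its lone pair in-plane and puts one electron into the π system; the carbanion's lone pair occupies the p orbital. The ring is fully conjugated.
Counting π electrons: 3 × 2 = 6 from the double-bond units + 2 from the CH(-) atom = 8.
A 4n π count (8, n = 2) in a planar conjugated ring means antiaromatic.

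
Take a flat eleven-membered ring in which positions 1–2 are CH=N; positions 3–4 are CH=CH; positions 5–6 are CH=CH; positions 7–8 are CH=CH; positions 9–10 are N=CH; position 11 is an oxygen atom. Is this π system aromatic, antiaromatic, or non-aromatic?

All ring atoms are sp² and supply a p orbital to the ring (each doubly-bonded ring atom is sp² with one p-orbital electron; each sp² =N– keeps its lone pair in-plane and puts one electron into the π system; the oxygen donates one lone pair from its p orbital); the conjugation is uninterrupted.
π-electron count: 5 × 2 = 10 from the double-bond units + 2 from the O atom = 12.
12 is a 4n count (n = 3), so the planar conjugated ring is antiaromatic.

Antiaromatic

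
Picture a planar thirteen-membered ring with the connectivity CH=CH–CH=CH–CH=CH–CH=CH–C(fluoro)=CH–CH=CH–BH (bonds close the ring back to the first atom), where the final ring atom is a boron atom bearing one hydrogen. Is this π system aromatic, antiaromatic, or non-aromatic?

Antiaromatic

Every ring atom contributes a p orbital perpendicular to the ring (each doubly-bonded ring atom is sp² with one p-orbital electron; the boron has an empty p orbital), so the π system is cyclic and fully conjugated.
Counting π electrons: 6 × 2 = 12 from the double-bond units + 0 from the BH atom = 12.
12 is a 4n count (n = 3), so the planar conjugated ring is antiaromatic.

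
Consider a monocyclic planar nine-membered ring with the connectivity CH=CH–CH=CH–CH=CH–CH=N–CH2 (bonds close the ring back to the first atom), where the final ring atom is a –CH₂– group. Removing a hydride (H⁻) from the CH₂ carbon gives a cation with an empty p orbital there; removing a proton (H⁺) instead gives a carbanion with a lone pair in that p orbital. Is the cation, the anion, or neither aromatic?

In both ions every ring atom is sp² and contributes a p orbital, so both rings are fully conjugated.
Cation: 4 × 2 + 0 = 8 π electrons → 4(2), antiaromatic.
Anion: 4 × 2 + 2 = 10 π electrons → 4(2)+2, aromatic.

The anion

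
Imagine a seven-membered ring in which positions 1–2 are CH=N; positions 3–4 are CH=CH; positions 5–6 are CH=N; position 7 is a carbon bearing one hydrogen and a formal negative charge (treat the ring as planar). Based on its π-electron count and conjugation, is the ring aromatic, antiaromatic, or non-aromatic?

Antiaromatic

All ring atoms are sp² and supply a p orbital to the ring (the double-bond atoms are sp², each contributing one p electron; the doubly-bonded nitrogens are pyridine-type — their lone pairs lie in the ring plane, leaving one electron in the p orbital; the carbanion's lone pair occupies the p orbital); the conjugation is uninterrupted.
Tallying contributions gives 3 × 2 = 6 from the double-bond units + 2 from the CH(-) atom = 8.
8 = 4(2); a planar, fully conjugated 4n system is antiaromatic.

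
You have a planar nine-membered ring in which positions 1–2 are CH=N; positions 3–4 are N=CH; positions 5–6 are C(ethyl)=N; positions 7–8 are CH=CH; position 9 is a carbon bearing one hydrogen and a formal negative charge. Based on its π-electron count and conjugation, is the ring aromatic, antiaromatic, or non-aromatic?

Aromatic

Every ring atom contributes a p orbital perpendicular to the ring (the double-bond atoms are sp², each contributing one p electron; the doubly-bonded nitrogens are pyridine-type — their lone pairs lie in the ring plane, leaving one electron in the p orbital; the carbanion's lone pair occupies the p orbital), so the π system is cyclic and fully conjugated.
Adding the contributions, 4 × 2 = 8 from the double-bond units + 2 from the CH(-) atom = 10.
With 10 π electrons (n = 2), the Hückel 4n+2 condition holds.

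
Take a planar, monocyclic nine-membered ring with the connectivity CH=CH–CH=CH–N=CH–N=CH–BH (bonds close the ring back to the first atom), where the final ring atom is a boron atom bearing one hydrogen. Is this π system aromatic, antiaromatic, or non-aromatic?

The p orbitals form a continuous loop: every atom in a ring double bond is sp² and brings one electron to the p orbital; each =N– nitrogen is pyridine-type (lone pair in the sp² plane, one electron in the p orbital); the boron has an empty p orbital. The ring is fully conjugated.
Tallying contributions gives 4 × 2 = 8 from the double-bond units + 0 from the BH atom = 8.
8 = 4(2); a planar, fully conjugated 4n system is antiaromatic.

Antiaromatic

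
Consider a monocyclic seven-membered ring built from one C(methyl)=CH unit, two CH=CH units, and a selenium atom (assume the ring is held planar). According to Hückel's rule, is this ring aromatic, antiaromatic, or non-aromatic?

Antiaromatic

Every ring atom contributes a p orbital perpendicular to the ring (each doubly-bonded ring atom is sp² with one p-orbital electron; the selenium donates one lone pair from its p orbital), so the π system is cyclic and fully conjugated.
Adding the contributions, 3 × 2 = 6 from the double-bond units + 2 from the Se atom = 8.
8 = 4(2); a planar, fully conjugated 4n system is antiaromatic.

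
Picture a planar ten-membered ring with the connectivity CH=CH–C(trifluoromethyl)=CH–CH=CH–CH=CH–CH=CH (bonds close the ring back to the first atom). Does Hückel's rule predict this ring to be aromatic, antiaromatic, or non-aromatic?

Aromatic

Every ring atom contributes a p orbital perpendicular to the ring (each doubly-bonded ring atom is sp² with one p-orbital electron), so the π system is cyclic and fully conjugated.
Adding the contributions, 5 × 2 = 10 from the 5 double-bond units.
10 = 4(2) + 2, which satisfies Hückel's 4n+2 rule.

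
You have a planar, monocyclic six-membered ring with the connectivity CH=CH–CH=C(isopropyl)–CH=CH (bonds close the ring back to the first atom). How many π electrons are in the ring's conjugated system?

Check conjugation: each doubly-bonded ring atom is sp² with one p-orbital electron — every position has a p orbital, so the cyclic π system is continuous.
π-electron count: 3 × 2 = 6 from the 3 double-bond units.

6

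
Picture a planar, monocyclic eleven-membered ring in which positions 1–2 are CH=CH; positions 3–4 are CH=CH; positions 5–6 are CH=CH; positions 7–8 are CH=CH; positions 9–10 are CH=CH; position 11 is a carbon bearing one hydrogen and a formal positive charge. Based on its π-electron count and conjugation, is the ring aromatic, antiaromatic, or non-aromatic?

Check conjugation: each doubly-bonded ring atom is sp² with one p-orbital electron; the carbocation has an empty p orbital — every position has a p orbital, so the cyclic π system is continuous.
Adding the contributions, 5 × 2 = 10 from the double-bond units + 0 from the CH(+) atom = 10.
With 10 π electrons (n = 2), the Hückel 4n+2 condition holds.

Aromatic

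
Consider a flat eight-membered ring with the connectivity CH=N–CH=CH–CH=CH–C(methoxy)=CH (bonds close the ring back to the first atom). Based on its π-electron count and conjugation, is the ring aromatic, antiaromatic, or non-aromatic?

Antiaromatic

Every ring atom contributes a p orbital perpendicular to the ring (each doubly-bonded ring atom is sp² with one p-orbital electron; the doubly-bonded nitrogens are pyridine-type — their lone pairs lie in the ring plane, leaving one electron in the p orbital), so the π system is cyclic and fully conjugated.
Counting π electrons: 4 × 2 = 8 from the 4 double-bond units.
A 4n π count (8, n = 2) in a planar conjugated ring means antiaromatic.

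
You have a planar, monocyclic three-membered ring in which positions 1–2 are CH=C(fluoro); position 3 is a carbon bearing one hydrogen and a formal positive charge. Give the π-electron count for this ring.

2

Every ring atom contributes a p orbital perpendicular to the ring (the double-bond atoms are sp², each contributing one p electron; the carbocation has an empty p orbital), so the π system is cyclic and fully conjugated.
Adding the contributions, 1 × 2 = 2 from the double-bond unit + 0 from the CH(+) atom = 2.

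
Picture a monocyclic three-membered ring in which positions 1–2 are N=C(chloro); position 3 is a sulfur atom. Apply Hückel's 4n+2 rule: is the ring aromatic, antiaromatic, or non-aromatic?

Check conjugation: every atom in a ring double bond is sp² and brings one electron to the p orbital; each sp² =N– keeps its lone pair in-plane and puts one electron into the π system; the sulfur donates one lone pair from its p orbital — every position has a p orbital, so the cyclic π system is continuous.
Adding the contributions, 1 × 2 = 2 from the double-bond unit + 2 from the S atom = 4.
With 4 = 4·1 π electrons, Hückel's rule classifies the planar ring as antiaromatic.

Antiaromatic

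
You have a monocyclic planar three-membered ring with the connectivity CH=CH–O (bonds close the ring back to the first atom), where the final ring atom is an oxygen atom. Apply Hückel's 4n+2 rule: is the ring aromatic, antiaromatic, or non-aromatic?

Every ring atom contributes a p orbital perpendicular to the ring (the double-bond atoms are sp², each contributing one p electron; the oxygen donates one lone pair from its p orbital), so the π system is cyclic and fully conjugated.
Tallying contributions gives 1 × 2 = 2 from the double-bond unit + 2 from the O atom = 4.
With 4 = 4·1 π electrons, Hückel's rule classifies the planar ring as antiaromatic.
This is oxirene.

Antiaromatic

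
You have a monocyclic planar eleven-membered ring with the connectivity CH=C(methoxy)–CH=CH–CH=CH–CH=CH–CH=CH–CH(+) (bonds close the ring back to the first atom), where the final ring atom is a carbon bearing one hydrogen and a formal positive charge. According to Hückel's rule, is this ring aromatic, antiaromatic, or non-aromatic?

Aromatic

Every ring atom contributes a p orbital perpendicular to the ring (the double-bond atoms are sp², each contributing one p electron; the carbocation has an empty p orbital), so the π system is cyclic and fully conjugated.
π-electron count: 5 × 2 = 10 from the double-bond units + 0 from the CH(+) atom = 10.
10 = 4(2) + 2, which satisfies Hückel's 4n+2 rule.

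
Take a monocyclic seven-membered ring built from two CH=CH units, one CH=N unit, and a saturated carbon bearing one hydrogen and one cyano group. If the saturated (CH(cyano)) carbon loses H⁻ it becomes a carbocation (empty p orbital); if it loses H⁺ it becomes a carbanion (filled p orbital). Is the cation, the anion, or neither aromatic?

Once that carbon is sp², every ring atom has a p orbital and both ions are fully conjugated.
Cation: 3 × 2 + 0 = 6 π electrons → 4(1)+2, aromatic.
Anion: 3 × 2 + 2 = 8 π electrons → 4(2), antiaromatic.

The cation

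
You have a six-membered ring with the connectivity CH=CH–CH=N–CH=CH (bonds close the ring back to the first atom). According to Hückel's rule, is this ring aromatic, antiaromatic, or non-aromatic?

Check conjugation: the double-bond atoms are sp², each contributing one p electron; each =N– nitrogen is pyridine-type (lone pair in the sp² plane, one electron in the p orbital) — every position has a p orbital, so the cyclic π system is continuous.
Counting π electrons: 3 × 2 = 6 from the 3 double-bond units.
6 = 4(1) + 2, which satisfies Hückel's 4n+2 rule.

Aromatic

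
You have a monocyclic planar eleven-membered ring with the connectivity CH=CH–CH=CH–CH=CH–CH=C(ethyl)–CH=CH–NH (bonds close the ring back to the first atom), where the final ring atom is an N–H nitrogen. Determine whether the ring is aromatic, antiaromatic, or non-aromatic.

Check conjugation: each doubly-bonded ring atom is sp² with one p-orbital electron; the pyrrole-type nitrogen donates its lone pair from the p orbital — every position has a p orbital, so the cyclic π system is continuous.
Tallying contributions gives 5 × 2 = 10 from the double-bond units + 2 from the NH atom = 12.
A 4n π count (12, n = 3) in a planar conjugated ring means antiaromatic.

Antiaromatic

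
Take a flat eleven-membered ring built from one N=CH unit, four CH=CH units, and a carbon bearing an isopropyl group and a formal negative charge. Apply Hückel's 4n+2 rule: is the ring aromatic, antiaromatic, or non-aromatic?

Check conjugation: the double-bond atoms are sp², each contributing one p electron; each sp² =N– keeps its lone pair in-plane and puts one electron into the π system; the carbanion's lone pair occupies the p orbital — every position has a p orbital, so the cyclic π system is continuous.
Adding the contributions, 5 × 2 = 10 from the double-bond units + 2 from the C(isopropyl)(-) atom = 12.
12 is a 4n count (n = 3), so the planar conjugated ring is antiaromatic.

Antiaromatic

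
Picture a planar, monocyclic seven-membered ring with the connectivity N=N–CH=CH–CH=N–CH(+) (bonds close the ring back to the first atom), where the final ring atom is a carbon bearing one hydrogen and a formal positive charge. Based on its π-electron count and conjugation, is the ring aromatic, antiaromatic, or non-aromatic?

Aromatic

Every ring atom contributes a p orbital perpendicular to the ring (every atom in a ring double bond is sp² and brings one electron to the p orbital; the doubly-bonded nitrogens are pyridine-type — their lone pairs lie in the ring plane, leaving one electron in the p orbital; the carbocation has an empty p orbital), so the π system is cyclic and fully conjugated.
Adding the contributions, 3 × 2 = 6 from the double-bond units + 0 from the CH(+) atom = 6.
6 = 4(1) + 2, which satisfies Hückel's 4n+2 rule.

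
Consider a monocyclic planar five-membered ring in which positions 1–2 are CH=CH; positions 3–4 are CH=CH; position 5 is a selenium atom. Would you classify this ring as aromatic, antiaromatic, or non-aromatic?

The p orbitals form a continuous loop: the double-bond atoms are sp², each contributing one p electron; the selenium donates one lone pair from its p orbital. The ring is fully conjugated.
π-electron count: 2 × 2 = 4 from the double-bond units + 2 from the Se atom = 6.
With 6 π electrons (n = 1), the Hückel 4n+2 condition holds.

Aromatic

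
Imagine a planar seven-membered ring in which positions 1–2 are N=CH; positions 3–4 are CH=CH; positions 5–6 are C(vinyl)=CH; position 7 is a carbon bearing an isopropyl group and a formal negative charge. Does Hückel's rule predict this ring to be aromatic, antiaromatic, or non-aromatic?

Check conjugation: the double-bond atoms are sp², each contributing one p electron; each =N– nitrogen is pyridine-type (lone pair in the sp² plane, one electron in the p orbital); the carbanion's lone pair occupies the p orbital — every position has a p orbital, so the cyclic π system is continuous.
Tallying contributions gives 3 × 2 = 6 from the double-bond units + 2 from the C(isopropyl)(-) atom = 8.
8 is a 4n count (n = 2), so the planar conjugated ring is antiaromatic.

Antiaromatic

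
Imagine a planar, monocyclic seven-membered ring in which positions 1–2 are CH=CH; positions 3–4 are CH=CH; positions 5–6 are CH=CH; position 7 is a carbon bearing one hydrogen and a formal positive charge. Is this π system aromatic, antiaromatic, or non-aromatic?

Aromatic

Check conjugation: the double-bond atoms are sp², each contributing one p electron; the carbocation has an empty p orbital — every position has a p orbital, so the cyclic π system is continuous.
Counting π electrons: 3 × 2 = 6 from the double-bond units + 0 from the CH(+) atom = 6.
6 = 4(1) + 2, which satisfies Hückel's 4n+2 rule.
(The species described is the tropylium cation.)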